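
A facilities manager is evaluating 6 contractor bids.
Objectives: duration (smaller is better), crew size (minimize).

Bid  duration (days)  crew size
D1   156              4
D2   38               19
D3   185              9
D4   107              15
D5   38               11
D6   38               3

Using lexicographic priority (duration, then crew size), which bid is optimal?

D6

First minimize duration: best is 38, kept {D2, D5, D6}.
Then minimize crew size: best is 3, kept {D6}.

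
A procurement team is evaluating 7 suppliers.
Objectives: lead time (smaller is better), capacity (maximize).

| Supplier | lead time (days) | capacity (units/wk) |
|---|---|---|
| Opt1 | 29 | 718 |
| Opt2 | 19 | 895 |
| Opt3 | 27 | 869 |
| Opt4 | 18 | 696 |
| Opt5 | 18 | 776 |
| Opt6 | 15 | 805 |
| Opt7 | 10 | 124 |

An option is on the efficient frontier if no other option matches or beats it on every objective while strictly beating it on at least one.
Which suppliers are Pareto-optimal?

Opt2, Opt6, Opt7

Opt1: dominated by Opt2 (lead time 19≤29, capacity 895≥718).
Opt2: not dominated (best capacity).
Opt3: dominated by Opt2 (lead time 19≤27, capacity 895≥869).
Opt4: dominated by Opt5 (lead time 18≤18, capacity 776≥696).
Opt5: dominated by Opt6 (lead time 15≤18, capacity 805≥776).
Opt6: not dominated.
Opt7: not dominated (best lead time).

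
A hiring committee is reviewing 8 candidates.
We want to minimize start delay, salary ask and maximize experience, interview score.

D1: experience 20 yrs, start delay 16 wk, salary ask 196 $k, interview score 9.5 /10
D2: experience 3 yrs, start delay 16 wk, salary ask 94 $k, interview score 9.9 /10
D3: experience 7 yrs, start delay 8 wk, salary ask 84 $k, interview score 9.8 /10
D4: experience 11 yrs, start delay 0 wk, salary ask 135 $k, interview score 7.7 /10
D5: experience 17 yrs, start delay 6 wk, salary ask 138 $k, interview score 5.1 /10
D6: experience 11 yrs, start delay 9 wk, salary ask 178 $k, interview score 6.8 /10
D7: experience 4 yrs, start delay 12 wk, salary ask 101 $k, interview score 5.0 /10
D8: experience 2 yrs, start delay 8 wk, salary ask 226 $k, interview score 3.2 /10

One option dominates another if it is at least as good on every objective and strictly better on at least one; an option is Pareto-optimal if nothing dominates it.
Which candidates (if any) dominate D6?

D4

D4: experience 11≥11, start delay 0≤9, salary ask 135≤178, interview score 7.7≥6.8 — dominates D6.
Others (D1, D2, D3, D5, D7, D8) are each worse than D6 on at least one objective.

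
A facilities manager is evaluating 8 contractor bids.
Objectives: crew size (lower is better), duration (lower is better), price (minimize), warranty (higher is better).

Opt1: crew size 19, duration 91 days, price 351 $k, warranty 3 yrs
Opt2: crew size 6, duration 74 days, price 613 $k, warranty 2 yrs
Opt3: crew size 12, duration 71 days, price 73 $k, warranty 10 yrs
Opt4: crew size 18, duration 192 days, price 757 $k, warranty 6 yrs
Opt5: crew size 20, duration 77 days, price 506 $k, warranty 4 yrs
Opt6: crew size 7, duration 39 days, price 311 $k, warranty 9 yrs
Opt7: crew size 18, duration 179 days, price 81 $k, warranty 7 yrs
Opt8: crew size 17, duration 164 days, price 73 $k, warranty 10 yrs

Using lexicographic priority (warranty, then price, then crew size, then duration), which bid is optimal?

Opt3

First maximize warranty: best is 10, kept {Opt3, Opt8}.
Then minimize price: best is 73, kept {Opt3, Opt8}.
Then minimize crew size: best is 12, kept {Opt3}.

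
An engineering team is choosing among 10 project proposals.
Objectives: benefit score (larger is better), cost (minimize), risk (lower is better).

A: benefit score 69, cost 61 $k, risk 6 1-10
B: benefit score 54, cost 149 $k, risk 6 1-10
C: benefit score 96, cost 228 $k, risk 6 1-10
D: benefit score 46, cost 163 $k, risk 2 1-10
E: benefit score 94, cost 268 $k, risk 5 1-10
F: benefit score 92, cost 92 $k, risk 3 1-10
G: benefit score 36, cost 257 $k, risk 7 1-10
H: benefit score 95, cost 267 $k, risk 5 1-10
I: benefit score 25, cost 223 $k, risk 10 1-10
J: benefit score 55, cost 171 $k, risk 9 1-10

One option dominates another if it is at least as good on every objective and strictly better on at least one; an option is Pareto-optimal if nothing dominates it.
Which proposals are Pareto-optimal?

A: not dominated (best cost).
B: dominated by A (benefit score 69≥54, cost 61≤149, risk 6≤6).
C: not dominated (best benefit score).
D: not dominated (best risk).
E: dominated by H (benefit score 95≥94, cost 267≤268, risk 5≤5).
F: not dominated.
G: dominated by A (benefit score 69≥36, cost 61≤257, risk 6≤7).
H: not dominated.
I: dominated by A (benefit score 69≥25, cost 61≤223, risk 6≤10).
J: dominated by A (benefit score 69≥55, cost 61≤171, risk 6≤9).

A, C, D, F, H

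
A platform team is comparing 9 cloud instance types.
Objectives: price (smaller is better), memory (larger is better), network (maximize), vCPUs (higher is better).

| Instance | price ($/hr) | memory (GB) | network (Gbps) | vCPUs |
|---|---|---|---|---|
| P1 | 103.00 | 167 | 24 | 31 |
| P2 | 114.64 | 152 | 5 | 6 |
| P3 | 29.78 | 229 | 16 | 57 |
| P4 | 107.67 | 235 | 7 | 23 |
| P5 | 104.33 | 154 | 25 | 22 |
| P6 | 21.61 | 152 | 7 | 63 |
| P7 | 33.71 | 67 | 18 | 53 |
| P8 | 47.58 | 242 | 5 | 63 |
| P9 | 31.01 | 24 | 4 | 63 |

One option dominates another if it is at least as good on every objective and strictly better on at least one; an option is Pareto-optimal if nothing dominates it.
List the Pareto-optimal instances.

P1: not dominated.
P2: dominated by P1 (price 103.00≤114.64, memory 167≥152, network 24≥5, vCPUs 31≥6).
P3: not dominated.
P4: not dominated.
P5: not dominated (best network).
P6: not dominated (best price).
P7: not dominated.
P8: not dominated (best memory).
P9: dominated by P6 (price 21.61≤31.01, memory 152≥24, network 7≥4, vCPUs 63≥63).

P1, P3, P4, P5, P6, P7, P8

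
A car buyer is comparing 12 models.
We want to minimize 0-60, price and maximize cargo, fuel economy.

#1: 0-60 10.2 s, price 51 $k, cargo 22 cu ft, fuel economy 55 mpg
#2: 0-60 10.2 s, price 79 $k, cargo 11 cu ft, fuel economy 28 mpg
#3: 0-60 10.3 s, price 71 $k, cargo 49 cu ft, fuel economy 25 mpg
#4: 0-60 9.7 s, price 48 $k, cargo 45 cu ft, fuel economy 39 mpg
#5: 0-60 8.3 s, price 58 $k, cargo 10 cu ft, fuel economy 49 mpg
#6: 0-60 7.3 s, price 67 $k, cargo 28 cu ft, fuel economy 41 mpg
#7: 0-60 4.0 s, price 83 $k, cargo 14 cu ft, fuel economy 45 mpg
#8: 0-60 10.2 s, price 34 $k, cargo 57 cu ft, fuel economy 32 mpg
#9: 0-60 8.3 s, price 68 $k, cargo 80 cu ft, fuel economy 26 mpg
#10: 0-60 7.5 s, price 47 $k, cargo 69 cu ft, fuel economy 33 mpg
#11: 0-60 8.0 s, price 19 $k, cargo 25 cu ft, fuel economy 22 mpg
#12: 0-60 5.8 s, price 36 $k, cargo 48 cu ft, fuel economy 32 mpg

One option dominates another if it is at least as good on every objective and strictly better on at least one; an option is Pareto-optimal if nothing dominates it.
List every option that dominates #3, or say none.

#8: 0-60 10.2≤10.3, price 34≤71, cargo 57≥49, fuel economy 32≥25 — dominates #3.
#9: 0-60 8.3≤10.3, price 68≤71, cargo 80≥49, fuel economy 26≥25 — dominates #3.
#10: 0-60 7.5≤10.3, price 47≤71, cargo 69≥49, fuel economy 33≥25 — dominates #3.
Others (#1, #2, #4, #5, #6, #7, #11, #12) are each worse than #3 on at least one objective.

#8, #9, #10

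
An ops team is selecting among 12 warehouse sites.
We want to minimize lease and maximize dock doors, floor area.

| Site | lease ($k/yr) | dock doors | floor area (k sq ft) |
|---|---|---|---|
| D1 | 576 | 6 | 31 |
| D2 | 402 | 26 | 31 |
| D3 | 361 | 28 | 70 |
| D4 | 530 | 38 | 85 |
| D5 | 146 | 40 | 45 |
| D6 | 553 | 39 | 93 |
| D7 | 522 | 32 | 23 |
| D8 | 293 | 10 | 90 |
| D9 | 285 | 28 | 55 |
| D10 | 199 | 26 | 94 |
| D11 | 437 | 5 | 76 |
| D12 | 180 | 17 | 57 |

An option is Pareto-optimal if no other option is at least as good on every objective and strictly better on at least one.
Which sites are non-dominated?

D1: dominated by D2 (lease 402≤576, dock doors 26≥6, floor area 31≥31).
D2: dominated by D3 (lease 361≤402, dock doors 28≥26, floor area 70≥31).
D3: not dominated.
D4: not dominated.
D5: not dominated (best lease).
D6: not dominated.
D7: dominated by D5 (lease 146≤522, dock doors 40≥32, floor area 45≥23).
D8: dominated by D10 (lease 199≤293, dock doors 26≥10, floor area 94≥90).
D9: not dominated.
D10: not dominated (best floor area).
D11: dominated by D8 (lease 293≤437, dock doors 10≥5, floor area 90≥76).
D12: not dominated.

D3, D4, D5, D6, D9, D10, D12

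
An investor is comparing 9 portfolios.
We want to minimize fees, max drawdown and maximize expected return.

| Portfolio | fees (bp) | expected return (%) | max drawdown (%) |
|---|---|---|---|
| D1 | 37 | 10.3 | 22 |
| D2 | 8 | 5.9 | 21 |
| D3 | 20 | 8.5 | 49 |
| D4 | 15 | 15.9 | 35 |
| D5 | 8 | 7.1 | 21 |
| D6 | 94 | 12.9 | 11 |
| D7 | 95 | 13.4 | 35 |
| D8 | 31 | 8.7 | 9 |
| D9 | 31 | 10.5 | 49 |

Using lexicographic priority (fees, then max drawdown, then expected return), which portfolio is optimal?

D5

First minimize fees: best is 8, kept {D2, D5}.
Then minimize max drawdown: best is 21, kept {D2, D5}.
Then maximize expected return: best is 7.1, kept {D5}.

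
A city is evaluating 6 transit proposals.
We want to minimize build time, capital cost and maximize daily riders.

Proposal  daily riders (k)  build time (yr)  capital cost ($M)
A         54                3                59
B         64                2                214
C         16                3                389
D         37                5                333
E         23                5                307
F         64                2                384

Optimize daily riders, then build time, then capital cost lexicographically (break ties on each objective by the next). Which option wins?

B

First maximize daily riders: best is 64, kept {B, F}.
Then minimize build time: best is 2, kept {B, F}.
Then minimize capital cost: best is 214, kept {B}.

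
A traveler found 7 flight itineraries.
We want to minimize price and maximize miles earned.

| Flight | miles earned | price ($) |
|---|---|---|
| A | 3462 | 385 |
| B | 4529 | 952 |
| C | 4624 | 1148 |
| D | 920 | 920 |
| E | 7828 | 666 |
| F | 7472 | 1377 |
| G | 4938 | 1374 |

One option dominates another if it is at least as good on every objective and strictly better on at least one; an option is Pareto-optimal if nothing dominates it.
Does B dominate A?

No

B vs A: B is worse on price (952 vs 385), so it does not dominate A.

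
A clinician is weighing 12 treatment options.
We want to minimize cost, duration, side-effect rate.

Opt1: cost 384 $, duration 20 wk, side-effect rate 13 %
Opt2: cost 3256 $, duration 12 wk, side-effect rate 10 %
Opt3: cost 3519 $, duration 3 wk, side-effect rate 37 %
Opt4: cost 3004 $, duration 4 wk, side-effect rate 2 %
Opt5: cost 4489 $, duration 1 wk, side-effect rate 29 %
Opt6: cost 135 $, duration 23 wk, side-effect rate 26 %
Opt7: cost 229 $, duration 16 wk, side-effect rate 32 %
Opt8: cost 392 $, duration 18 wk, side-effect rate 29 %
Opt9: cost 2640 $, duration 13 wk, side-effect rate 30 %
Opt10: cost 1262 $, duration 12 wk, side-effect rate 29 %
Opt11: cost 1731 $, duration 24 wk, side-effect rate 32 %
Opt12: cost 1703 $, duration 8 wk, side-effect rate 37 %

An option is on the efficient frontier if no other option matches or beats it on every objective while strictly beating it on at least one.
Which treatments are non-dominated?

Opt1, Opt3, Opt4, Opt5, Opt6, Opt7, Opt8, Opt10, Opt12

Opt1: not dominated.
Opt2: dominated by Opt4 (cost 3004≤3256, duration 4≤12, side-effect rate 2≤10).
Opt3: not dominated.
Opt4: not dominated (best side-effect rate).
Opt5: not dominated (best duration).
Opt6: not dominated (best cost).
Opt7: not dominated.
Opt8: not dominated.
Opt9: dominated by Opt10 (cost 1262≤2640, duration 12≤13, side-effect rate 29≤30).
Opt10: not dominated.
Opt11: dominated by Opt1 (cost 384≤1731, duration 20≤24, side-effect rate 13≤32).
Opt12: not dominated.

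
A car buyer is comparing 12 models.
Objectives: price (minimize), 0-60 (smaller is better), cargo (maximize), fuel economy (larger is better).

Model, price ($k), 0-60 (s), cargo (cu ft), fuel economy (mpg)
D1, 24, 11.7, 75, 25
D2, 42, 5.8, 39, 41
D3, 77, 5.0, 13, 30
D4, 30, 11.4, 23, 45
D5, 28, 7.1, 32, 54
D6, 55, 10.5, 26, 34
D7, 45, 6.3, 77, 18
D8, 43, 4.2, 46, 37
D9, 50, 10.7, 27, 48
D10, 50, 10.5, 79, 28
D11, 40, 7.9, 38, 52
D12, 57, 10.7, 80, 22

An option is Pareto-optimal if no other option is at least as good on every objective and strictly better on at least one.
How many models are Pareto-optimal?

8

D1: not dominated (best price).
D2: not dominated.
D3: dominated by D8 (price 43≤77, 0-60 4.2≤5.0, cargo 46≥13, fuel economy 37≥30).
D4: dominated by D5 (price 28≤30, 0-60 7.1≤11.4, cargo 32≥23, fuel economy 54≥45).
D5: not dominated (best fuel economy).
D6: dominated by D2 (price 42≤55, 0-60 5.8≤10.5, cargo 39≥26, fuel economy 41≥34).
D7: not dominated.
D8: not dominated (best 0-60).
D9: dominated by D5 (price 28≤50, 0-60 7.1≤10.7, cargo 32≥27, fuel economy 54≥48).
D10: not dominated.
D11: not dominated.
D12: not dominated (best cargo).
Pareto-optimal: D1, D2, D5, D7, D8, D10, D11, D12 → 8.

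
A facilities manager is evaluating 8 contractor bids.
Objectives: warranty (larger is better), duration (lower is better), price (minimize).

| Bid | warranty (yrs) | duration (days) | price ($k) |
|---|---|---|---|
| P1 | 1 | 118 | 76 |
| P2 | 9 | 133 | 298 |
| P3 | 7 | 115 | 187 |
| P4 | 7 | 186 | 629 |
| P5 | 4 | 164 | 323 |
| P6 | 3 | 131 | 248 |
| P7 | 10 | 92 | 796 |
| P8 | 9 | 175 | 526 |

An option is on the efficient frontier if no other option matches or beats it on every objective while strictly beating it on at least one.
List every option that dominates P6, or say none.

P3: warranty 7≥3, duration 115≤131, price 187≤248 — dominates P6.
Others (P1, P2, P4, P5, P7, P8) are each worse than P6 on at least one objective.

P3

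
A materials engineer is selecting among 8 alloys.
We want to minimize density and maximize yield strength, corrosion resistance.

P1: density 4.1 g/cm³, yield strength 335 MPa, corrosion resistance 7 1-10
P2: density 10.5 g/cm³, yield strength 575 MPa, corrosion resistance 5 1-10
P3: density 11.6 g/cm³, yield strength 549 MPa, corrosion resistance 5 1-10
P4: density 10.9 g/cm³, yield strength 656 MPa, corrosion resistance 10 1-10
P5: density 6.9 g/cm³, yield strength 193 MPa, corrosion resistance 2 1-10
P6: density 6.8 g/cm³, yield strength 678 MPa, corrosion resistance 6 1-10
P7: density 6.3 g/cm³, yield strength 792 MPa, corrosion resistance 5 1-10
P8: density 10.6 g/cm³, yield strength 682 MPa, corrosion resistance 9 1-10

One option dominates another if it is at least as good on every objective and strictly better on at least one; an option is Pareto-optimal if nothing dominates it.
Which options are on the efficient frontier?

P1, P4, P6, P7, P8

P1: not dominated (best density).
P2: dominated by P6 (density 6.8≤10.5, yield strength 678≥575, corrosion resistance 6≥5).
P3: dominated by P2 (density 10.5≤11.6, yield strength 575≥549, corrosion resistance 5≥5).
P4: not dominated (best corrosion resistance).
P5: dominated by P1 (density 4.1≤6.9, yield strength 335≥193, corrosion resistance 7≥2).
P6: not dominated.
P7: not dominated (best yield strength).
P8: not dominated.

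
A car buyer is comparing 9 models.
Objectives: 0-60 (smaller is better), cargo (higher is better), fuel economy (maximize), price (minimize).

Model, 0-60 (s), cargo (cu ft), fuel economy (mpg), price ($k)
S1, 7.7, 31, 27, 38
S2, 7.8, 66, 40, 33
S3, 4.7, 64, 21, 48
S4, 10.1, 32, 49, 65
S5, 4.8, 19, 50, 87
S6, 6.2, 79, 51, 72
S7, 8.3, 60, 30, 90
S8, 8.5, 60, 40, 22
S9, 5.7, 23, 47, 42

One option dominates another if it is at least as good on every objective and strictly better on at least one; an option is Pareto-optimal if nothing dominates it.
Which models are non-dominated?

S1: not dominated.
S2: not dominated.
S3: not dominated (best 0-60).
S4: not dominated.
S5: not dominated.
S6: not dominated (best cargo).
S7: dominated by S2 (0-60 7.8≤8.3, cargo 66≥60, fuel economy 40≥30, price 33≤90).
S8: not dominated (best price).
S9: not dominated.

S1, S2, S3, S4, S5, S6, S8, S9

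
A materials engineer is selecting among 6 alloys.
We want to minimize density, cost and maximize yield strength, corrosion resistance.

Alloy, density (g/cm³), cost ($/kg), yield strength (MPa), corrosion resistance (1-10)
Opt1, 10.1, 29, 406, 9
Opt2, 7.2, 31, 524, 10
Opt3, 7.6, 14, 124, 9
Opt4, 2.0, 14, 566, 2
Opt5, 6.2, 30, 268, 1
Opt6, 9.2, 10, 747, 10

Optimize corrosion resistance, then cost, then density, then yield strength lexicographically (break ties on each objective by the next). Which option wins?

Opt6

First maximize corrosion resistance: best is 10, kept {Opt2, Opt6}.
Then minimize cost: best is 10, kept {Opt6}.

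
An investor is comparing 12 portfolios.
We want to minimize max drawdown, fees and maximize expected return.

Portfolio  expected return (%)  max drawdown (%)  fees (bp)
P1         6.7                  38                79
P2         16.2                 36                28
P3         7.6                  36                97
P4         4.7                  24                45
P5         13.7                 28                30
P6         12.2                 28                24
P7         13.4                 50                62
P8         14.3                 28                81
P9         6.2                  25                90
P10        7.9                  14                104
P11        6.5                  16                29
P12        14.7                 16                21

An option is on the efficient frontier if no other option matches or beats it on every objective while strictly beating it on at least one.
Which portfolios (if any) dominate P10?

P1: worse on expected return (6.7 vs 7.9).
P2: worse on max drawdown (36 vs 14).
P3: worse on expected return (7.6 vs 7.9).
P4: worse on expected return (4.7 vs 7.9).
P5: worse on max drawdown (28 vs 14).
P6: worse on max drawdown (28 vs 14).
P7: worse on max drawdown (50 vs 14).
P8: worse on max drawdown (28 vs 14).
P9: worse on expected return (6.2 vs 7.9).
P11: worse on expected return (6.5 vs 7.9).
P12: worse on max drawdown (16 vs 14).
No option dominates P10.

none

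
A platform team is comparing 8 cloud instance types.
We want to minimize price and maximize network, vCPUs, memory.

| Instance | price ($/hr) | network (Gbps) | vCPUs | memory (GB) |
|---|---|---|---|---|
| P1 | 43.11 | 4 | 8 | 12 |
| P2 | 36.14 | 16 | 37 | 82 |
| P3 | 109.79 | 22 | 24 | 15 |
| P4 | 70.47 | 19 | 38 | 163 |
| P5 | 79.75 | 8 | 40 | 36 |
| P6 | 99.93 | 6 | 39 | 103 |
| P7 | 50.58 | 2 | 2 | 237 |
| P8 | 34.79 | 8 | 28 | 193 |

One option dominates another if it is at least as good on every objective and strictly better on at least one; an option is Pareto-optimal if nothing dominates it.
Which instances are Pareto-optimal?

P1: dominated by P2 (price 36.14≤43.11, network 16≥4, vCPUs 37≥8, memory 82≥12).
P2: not dominated.
P3: not dominated (best network).
P4: not dominated.
P5: not dominated (best vCPUs).
P6: not dominated.
P7: not dominated (best memory).
P8: not dominated (best price).

P2, P3, P4, P5, P6, P7, P8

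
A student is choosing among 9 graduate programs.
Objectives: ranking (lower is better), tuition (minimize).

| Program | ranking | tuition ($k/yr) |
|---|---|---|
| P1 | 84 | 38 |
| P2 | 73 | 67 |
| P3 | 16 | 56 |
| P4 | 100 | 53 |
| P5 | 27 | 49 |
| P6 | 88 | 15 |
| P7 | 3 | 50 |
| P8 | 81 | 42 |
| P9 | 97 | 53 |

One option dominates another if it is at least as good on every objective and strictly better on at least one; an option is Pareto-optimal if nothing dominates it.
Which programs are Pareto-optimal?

P1, P5, P6, P7, P8

P1: not dominated.
P2: dominated by P3 (ranking 16≤73, tuition 56≤67).
P3: dominated by P7 (ranking 3≤16, tuition 50≤56).
P4: dominated by P1 (ranking 84≤100, tuition 38≤53).
P5: not dominated.
P6: not dominated (best tuition).
P7: not dominated (best ranking).
P8: not dominated.
P9: dominated by P1 (ranking 84≤97, tuition 38≤53).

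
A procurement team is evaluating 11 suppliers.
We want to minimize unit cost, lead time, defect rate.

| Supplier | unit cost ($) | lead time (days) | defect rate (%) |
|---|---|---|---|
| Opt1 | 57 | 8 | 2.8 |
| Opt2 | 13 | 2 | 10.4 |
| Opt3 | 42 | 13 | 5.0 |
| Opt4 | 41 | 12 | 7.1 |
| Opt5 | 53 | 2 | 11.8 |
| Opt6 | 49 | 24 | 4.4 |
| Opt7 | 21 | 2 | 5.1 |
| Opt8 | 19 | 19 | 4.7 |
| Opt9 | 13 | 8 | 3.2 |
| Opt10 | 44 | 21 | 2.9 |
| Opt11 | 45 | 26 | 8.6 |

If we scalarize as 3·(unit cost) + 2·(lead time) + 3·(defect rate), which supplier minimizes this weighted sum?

Opt1: 3·57 + 2·8 + 3·2.8 = 195.4
Opt2: 3·13 + 2·2 + 3·10.4 = 74.2
Opt3: 3·42 + 2·13 + 3·5.0 = 167.0
Opt4: 3·41 + 2·12 + 3·7.1 = 168.3
Opt5: 3·53 + 2·2 + 3·11.8 = 198.4
Opt6: 3·49 + 2·24 + 3·4.4 = 208.2
Opt7: 3·21 + 2·2 + 3·5.1 = 82.3
Opt8: 3·19 + 2·19 + 3·4.7 = 109.1
Opt9: 3·13 + 2·8 + 3·3.2 = 64.6
Opt10: 3·44 + 2·21 + 3·2.9 = 182.7
Opt11: 3·45 + 2·26 + 3·8.6 = 212.8
Lowest: Opt9 at 64.6.

Opt9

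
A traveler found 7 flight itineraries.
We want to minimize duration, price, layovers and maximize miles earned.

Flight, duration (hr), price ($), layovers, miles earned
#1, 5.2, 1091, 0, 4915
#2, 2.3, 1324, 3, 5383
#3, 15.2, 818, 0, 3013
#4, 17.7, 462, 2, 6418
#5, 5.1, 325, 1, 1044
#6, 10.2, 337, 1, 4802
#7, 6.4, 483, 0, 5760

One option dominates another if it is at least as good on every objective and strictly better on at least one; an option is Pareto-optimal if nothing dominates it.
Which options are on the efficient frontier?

#1: not dominated.
#2: not dominated (best duration).
#3: dominated by #7 (duration 6.4≤15.2, price 483≤818, layovers 0≤0, miles earned 5760≥3013).
#4: not dominated (best miles earned).
#5: not dominated (best price).
#6: not dominated.
#7: not dominated.

#1, #2, #4, #5, #6, #7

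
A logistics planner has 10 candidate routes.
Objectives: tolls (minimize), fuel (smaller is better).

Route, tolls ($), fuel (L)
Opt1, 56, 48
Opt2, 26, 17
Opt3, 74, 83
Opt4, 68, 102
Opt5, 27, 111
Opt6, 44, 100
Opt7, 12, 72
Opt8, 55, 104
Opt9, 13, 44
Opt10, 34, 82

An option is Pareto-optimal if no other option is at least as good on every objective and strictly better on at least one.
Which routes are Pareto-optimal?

Opt1: dominated by Opt2 (tolls 26≤56, fuel 17≤48).
Opt2: not dominated (best fuel).
Opt3: dominated by Opt1 (tolls 56≤74, fuel 48≤83).
Opt4: dominated by Opt1 (tolls 56≤68, fuel 48≤102).
Opt5: dominated by Opt2 (tolls 26≤27, fuel 17≤111).
Opt6: dominated by Opt2 (tolls 26≤44, fuel 17≤100).
Opt7: not dominated (best tolls).
Opt8: dominated by Opt2 (tolls 26≤55, fuel 17≤104).
Opt9: not dominated.
Opt10: dominated by Opt2 (tolls 26≤34, fuel 17≤82).

Opt2, Opt7, Opt9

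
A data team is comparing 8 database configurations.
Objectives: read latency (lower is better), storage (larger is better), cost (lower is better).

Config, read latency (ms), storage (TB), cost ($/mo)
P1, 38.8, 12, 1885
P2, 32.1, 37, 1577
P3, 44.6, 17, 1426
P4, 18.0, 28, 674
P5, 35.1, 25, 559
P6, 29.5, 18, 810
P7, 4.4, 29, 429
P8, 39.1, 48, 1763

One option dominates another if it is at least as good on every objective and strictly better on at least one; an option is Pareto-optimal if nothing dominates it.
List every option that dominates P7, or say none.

none

P1: worse on read latency (38.8 vs 4.4).
P2: worse on read latency (32.1 vs 4.4).
P3: worse on read latency (44.6 vs 4.4).
P4: worse on read latency (18.0 vs 4.4).
P5: worse on read latency (35.1 vs 4.4).
P6: worse on read latency (29.5 vs 4.4).
P8: worse on read latency (39.1 vs 4.4).
No option dominates P7.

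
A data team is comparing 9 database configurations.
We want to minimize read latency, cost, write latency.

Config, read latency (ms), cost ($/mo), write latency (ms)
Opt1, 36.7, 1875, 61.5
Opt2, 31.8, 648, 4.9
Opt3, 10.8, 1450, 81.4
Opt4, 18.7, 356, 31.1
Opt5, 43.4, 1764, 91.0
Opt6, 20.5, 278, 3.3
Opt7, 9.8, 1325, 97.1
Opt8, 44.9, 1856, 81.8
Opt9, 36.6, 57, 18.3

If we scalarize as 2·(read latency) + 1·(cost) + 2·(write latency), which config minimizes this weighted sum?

Opt9

Opt1: 2·36.7 + 1·1875 + 2·61.5 = 2071.4
Opt2: 2·31.8 + 1·648 + 2·4.9 = 721.4
Opt3: 2·10.8 + 1·1450 + 2·81.4 = 1634.4
Opt4: 2·18.7 + 1·356 + 2·31.1 = 455.6
Opt5: 2·43.4 + 1·1764 + 2·91.0 = 2032.8
Opt6: 2·20.5 + 1·278 + 2·3.3 = 325.6
Opt7: 2·9.8 + 1·1325 + 2·97.1 = 1538.8
Opt8: 2·44.9 + 1·1856 + 2·81.8 = 2109.4
Opt9: 2·36.6 + 1·57 + 2·18.3 = 166.8
Lowest: Opt9 at 166.8.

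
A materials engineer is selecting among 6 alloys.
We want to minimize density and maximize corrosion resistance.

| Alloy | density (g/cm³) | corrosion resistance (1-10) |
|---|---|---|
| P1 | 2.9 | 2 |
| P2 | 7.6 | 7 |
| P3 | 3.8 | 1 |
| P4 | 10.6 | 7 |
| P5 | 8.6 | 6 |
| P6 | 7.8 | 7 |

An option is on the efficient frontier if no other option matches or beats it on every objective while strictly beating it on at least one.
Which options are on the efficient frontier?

P1, P2

P1: not dominated (best density).
P2: not dominated.
P3: dominated by P1 (density 2.9≤3.8, corrosion resistance 2≥1).
P4: dominated by P2 (density 7.6≤10.6, corrosion resistance 7≥7).
P5: dominated by P2 (density 7.6≤8.6, corrosion resistance 7≥6).
P6: dominated by P2 (density 7.6≤7.8, corrosion resistance 7≥7).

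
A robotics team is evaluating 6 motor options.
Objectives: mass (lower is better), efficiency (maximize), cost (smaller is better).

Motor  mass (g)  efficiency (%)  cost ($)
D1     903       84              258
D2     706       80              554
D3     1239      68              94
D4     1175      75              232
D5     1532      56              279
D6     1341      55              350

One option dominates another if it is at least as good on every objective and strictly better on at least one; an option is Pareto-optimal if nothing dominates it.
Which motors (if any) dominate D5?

D1: mass 903≤1532, efficiency 84≥56, cost 258≤279 — dominates D5.
D3: mass 1239≤1532, efficiency 68≥56, cost 94≤279 — dominates D5.
D4: mass 1175≤1532, efficiency 75≥56, cost 232≤279 — dominates D5.
Others (D2, D6) are each worse than D5 on at least one objective.

D1, D3, D4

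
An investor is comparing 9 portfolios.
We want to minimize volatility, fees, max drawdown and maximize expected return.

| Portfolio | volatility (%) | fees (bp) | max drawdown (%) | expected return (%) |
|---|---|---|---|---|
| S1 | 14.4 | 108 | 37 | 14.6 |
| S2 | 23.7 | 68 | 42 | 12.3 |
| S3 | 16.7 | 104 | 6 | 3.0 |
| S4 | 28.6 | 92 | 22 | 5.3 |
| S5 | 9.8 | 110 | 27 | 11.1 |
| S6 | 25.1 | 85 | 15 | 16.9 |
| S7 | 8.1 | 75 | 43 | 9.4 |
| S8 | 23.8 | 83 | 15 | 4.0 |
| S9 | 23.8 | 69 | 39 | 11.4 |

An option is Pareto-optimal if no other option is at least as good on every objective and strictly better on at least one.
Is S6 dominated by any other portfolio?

S1: worse on fees (108 vs 85).
S2: worse on max drawdown (42 vs 15).
S3: worse on fees (104 vs 85).
S4: worse on volatility (28.6 vs 25.1).
S5: worse on fees (110 vs 85).
S7: worse on max drawdown (43 vs 15).
S8: worse on expected return (4.0 vs 16.9).
S9: worse on max drawdown (39 vs 15).
No option is at least as good as S6 on every objective and strictly better on one.

No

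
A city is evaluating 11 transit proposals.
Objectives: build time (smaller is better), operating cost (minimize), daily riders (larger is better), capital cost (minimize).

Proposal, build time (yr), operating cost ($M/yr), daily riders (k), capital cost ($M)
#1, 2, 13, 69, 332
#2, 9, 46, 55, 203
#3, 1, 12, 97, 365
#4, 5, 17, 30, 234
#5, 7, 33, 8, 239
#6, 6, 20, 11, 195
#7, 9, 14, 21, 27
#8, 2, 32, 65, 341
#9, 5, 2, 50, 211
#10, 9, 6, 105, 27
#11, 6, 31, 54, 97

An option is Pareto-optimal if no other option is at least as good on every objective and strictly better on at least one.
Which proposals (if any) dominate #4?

#9: build time 5≤5, operating cost 2≤17, daily riders 50≥30, capital cost 211≤234 — dominates #4.
Others (#1, #2, #3, #5, #6, #7, #8, #10, #11) are each worse than #4 on at least one objective.

#9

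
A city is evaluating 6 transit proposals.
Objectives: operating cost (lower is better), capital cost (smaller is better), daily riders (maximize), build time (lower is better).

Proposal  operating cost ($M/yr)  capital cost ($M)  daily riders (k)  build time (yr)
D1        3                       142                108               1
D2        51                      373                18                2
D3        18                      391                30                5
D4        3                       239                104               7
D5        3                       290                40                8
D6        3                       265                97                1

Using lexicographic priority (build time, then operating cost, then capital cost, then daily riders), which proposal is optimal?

D1

First minimize build time: best is 1, kept {D1, D6}.
Then minimize operating cost: best is 3, kept {D1, D6}.
Then minimize capital cost: best is 142, kept {D1}.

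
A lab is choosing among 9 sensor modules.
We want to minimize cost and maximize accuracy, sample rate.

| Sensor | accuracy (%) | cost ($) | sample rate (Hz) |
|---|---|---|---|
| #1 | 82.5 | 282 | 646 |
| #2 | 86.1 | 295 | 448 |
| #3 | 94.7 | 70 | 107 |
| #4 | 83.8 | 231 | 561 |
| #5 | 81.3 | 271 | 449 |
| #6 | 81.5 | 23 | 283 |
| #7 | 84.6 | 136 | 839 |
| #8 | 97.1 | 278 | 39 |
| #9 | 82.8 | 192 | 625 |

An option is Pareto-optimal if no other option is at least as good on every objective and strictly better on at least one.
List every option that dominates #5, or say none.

#4, #7, #9

#4: accuracy 83.8≥81.3, cost 231≤271, sample rate 561≥449 — dominates #5.
#7: accuracy 84.6≥81.3, cost 136≤271, sample rate 839≥449 — dominates #5.
#9: accuracy 82.8≥81.3, cost 192≤271, sample rate 625≥449 — dominates #5.
Others (#1, #2, #3, #6, #8) are each worse than #5 on at least one objective.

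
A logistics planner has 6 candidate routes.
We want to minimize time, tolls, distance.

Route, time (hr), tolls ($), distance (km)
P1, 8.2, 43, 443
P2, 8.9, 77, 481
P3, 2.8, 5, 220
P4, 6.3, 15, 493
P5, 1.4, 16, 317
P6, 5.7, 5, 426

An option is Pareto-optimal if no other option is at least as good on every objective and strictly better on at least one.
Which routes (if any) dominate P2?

P1, P3, P5, P6

P1: time 8.2≤8.9, tolls 43≤77, distance 443≤481 — dominates P2.
P3: time 2.8≤8.9, tolls 5≤77, distance 220≤481 — dominates P2.
P5: time 1.4≤8.9, tolls 16≤77, distance 317≤481 — dominates P2.
P6: time 5.7≤8.9, tolls 5≤77, distance 426≤481 — dominates P2.
Others (P4) are each worse than P2 on at least one objective.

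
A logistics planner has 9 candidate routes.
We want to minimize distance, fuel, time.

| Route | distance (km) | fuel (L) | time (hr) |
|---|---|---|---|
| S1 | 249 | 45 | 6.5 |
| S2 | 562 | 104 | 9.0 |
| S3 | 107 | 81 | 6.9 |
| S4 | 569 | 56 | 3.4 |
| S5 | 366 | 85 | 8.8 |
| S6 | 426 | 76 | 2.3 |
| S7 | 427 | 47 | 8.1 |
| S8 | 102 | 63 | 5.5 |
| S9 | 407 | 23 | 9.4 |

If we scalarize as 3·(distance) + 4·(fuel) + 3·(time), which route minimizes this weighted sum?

S1: 3·249 + 4·45 + 3·6.5 = 946.5
S2: 3·562 + 4·104 + 3·9.0 = 2129.0
S3: 3·107 + 4·81 + 3·6.9 = 665.7
S4: 3·569 + 4·56 + 3·3.4 = 1941.2
S5: 3·366 + 4·85 + 3·8.8 = 1464.4
S6: 3·426 + 4·76 + 3·2.3 = 1588.9
S7: 3·427 + 4·47 + 3·8.1 = 1493.3
S8: 3·102 + 4·63 + 3·5.5 = 574.5
S9: 3·407 + 4·23 + 3·9.4 = 1341.2
Lowest: S8 at 574.5.

S8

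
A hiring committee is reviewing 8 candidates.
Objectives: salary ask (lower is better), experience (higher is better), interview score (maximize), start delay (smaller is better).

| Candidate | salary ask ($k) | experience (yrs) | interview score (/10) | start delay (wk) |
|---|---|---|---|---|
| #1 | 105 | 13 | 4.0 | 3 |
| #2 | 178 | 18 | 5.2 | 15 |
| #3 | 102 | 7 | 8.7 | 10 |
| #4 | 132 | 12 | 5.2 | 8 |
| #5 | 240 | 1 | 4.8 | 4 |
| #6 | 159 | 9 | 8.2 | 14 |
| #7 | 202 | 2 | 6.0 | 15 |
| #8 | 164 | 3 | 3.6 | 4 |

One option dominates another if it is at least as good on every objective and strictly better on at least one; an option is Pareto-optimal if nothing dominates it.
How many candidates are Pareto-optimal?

#1: not dominated (best start delay).
#2: not dominated (best experience).
#3: not dominated (best salary ask).
#4: not dominated.
#5: not dominated.
#6: not dominated.
#7: dominated by #3 (salary ask 102≤202, experience 7≥2, interview score 8.7≥6.0, start delay 10≤15).
#8: dominated by #1 (salary ask 105≤164, experience 13≥3, interview score 4.0≥3.6, start delay 3≤4).
Pareto-optimal: #1, #2, #3, #4, #5, #6 → 6.

6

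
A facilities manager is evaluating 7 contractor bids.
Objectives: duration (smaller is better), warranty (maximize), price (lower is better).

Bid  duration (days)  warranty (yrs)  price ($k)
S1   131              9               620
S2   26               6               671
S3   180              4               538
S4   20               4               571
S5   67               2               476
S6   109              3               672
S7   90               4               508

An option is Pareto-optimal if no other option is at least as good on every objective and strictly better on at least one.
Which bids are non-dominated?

S1: not dominated (best warranty).
S2: not dominated.
S3: dominated by S7 (duration 90≤180, warranty 4≥4, price 508≤538).
S4: not dominated (best duration).
S5: not dominated (best price).
S6: dominated by S2 (duration 26≤109, warranty 6≥3, price 671≤672).
S7: not dominated.

S1, S2, S4, S5, S7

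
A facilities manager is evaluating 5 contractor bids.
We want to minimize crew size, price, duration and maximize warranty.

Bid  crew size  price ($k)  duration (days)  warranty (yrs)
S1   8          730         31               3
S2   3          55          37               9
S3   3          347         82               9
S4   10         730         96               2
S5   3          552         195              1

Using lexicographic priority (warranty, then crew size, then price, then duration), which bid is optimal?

S2

First maximize warranty: best is 9, kept {S2, S3}.
Then minimize crew size: best is 3, kept {S2, S3}.
Then minimize price: best is 55, kept {S2}.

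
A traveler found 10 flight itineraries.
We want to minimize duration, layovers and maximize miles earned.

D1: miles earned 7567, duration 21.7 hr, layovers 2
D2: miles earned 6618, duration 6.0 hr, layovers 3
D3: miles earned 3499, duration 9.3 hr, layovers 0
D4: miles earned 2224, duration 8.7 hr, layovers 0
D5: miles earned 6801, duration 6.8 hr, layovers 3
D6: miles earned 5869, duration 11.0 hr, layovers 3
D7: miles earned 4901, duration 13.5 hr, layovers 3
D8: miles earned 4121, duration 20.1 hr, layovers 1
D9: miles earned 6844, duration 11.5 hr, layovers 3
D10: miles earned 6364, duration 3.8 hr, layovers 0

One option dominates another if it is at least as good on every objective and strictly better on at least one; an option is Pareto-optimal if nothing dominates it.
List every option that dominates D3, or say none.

D10: miles earned 6364≥3499, duration 3.8≤9.3, layovers 0≤0 — dominates D3.
Others (D1, D2, D4, D5, D6, D7, D8, D9) are each worse than D3 on at least one objective.

D10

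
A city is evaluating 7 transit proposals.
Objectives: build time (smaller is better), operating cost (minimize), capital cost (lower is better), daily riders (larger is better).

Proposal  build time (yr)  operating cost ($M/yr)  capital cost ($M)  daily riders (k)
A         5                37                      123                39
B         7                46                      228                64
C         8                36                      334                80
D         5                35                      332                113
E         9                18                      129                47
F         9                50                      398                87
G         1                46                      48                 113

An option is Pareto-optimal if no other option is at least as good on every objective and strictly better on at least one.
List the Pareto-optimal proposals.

A: not dominated.
B: dominated by G (build time 1≤7, operating cost 46≤46, capital cost 48≤228, daily riders 113≥64).
C: dominated by D (build time 5≤8, operating cost 35≤36, capital cost 332≤334, daily riders 113≥80).
D: not dominated.
E: not dominated (best operating cost).
F: dominated by D (build time 5≤9, operating cost 35≤50, capital cost 332≤398, daily riders 113≥87).
G: not dominated (best build time).

A, D, E, G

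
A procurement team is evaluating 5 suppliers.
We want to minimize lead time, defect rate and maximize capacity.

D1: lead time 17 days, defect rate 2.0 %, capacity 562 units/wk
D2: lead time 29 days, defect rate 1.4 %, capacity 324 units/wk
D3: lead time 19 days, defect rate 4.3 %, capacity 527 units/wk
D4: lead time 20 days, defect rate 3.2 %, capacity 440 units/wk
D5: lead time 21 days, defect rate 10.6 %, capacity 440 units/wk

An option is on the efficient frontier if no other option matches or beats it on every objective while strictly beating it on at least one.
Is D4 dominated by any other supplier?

Yes

D1 vs D4: lead time 17≤20, defect rate 2.0≤3.2, capacity 562≥440 — D1 is at least as good on every objective and strictly better on at least one, so D1 dominates D4.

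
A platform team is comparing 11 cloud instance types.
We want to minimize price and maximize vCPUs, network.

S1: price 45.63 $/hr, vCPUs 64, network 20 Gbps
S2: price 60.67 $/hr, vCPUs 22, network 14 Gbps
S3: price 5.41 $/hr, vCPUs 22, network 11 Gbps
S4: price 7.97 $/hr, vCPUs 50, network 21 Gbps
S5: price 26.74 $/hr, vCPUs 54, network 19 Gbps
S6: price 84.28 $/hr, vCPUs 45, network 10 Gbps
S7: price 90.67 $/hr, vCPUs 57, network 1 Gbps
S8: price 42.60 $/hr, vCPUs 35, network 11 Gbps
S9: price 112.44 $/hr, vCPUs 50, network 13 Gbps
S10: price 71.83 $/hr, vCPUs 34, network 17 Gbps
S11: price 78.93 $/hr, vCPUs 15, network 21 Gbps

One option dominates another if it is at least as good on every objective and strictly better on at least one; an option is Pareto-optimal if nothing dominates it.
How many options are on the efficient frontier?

4

S1: not dominated (best vCPUs).
S2: dominated by S1 (price 45.63≤60.67, vCPUs 64≥22, network 20≥14).
S3: not dominated (best price).
S4: not dominated.
S5: not dominated.
S6: dominated by S1 (price 45.63≤84.28, vCPUs 64≥45, network 20≥10).
S7: dominated by S1 (price 45.63≤90.67, vCPUs 64≥57, network 20≥1).
S8: dominated by S4 (price 7.97≤42.60, vCPUs 50≥35, network 21≥11).
S9: dominated by S1 (price 45.63≤112.44, vCPUs 64≥50, network 20≥13).
S10: dominated by S1 (price 45.63≤71.83, vCPUs 64≥34, network 20≥17).
S11: dominated by S4 (price 7.97≤78.93, vCPUs 50≥15, network 21≥21).
Pareto-optimal: S1, S3, S4, S5 → 4.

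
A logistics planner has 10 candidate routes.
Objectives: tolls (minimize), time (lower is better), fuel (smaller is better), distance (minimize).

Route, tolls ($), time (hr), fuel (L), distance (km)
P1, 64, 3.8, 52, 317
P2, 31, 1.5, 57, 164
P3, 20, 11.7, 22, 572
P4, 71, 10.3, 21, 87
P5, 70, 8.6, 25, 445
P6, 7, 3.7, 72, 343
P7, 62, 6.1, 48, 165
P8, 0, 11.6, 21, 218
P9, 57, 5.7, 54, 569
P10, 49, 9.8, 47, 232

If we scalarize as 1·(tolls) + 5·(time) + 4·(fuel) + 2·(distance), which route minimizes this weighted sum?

P1: 1·64 + 5·3.8 + 4·52 + 2·317 = 925.0
P2: 1·31 + 5·1.5 + 4·57 + 2·164 = 594.5
P3: 1·20 + 5·11.7 + 4·22 + 2·572 = 1310.5
P4: 1·71 + 5·10.3 + 4·21 + 2·87 = 380.5
P5: 1·70 + 5·8.6 + 4·25 + 2·445 = 1103.0
P6: 1·7 + 5·3.7 + 4·72 + 2·343 = 999.5
P7: 1·62 + 5·6.1 + 4·48 + 2·165 = 614.5
P8: 1·0 + 5·11.6 + 4·21 + 2·218 = 578.0
P9: 1·57 + 5·5.7 + 4·54 + 2·569 = 1439.5
P10: 1·49 + 5·9.8 + 4·47 + 2·232 = 750.0
Lowest: P4 at 380.5.

P4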